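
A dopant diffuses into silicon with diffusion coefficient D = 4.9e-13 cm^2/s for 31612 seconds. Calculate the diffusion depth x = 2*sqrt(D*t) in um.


Step 1: Compute D*t = 4.9e-13 * 31612 = 1.548988e-08 cm^2
Step 2: sqrt(D*t) = 1.24458e-04 cm
Step 3: x = 2 * 1.24458e-04 cm = 2.48916e-04 cm
Step 4: Convert to um (1 cm = 1e4 um): x = 2.489 um


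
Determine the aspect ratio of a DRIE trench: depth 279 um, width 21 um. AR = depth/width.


Step 1: AR = depth / width
Step 2: AR = 279 / 21
AR = 13.3


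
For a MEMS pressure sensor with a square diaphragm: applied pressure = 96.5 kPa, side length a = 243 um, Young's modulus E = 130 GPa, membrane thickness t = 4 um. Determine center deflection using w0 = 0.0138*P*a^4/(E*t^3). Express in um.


Step 1: Convert pressure to compatible units (E is in GPa, so P in GPa).
P = 96.5 kPa = 96.5e-6 GPa
Step 2: Compute numerator: 0.0138 * P * a^4.
a^4 = 243^4 = 3486784401
numerator = 0.0138 * 96.5e-6 * 3486784401 = 4.64335e+03
Step 3: Compute denominator: E * t^3 = 130 * 4^3 = 8320
Step 4: w0 = numerator / denominator = 4.64335e+03 / 8320 = 0.5581 um


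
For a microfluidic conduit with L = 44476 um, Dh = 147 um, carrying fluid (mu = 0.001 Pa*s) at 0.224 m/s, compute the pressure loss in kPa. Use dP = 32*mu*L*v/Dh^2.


Step 1: Convert to SI: L = 44476e-6 m, Dh = 147e-6 m
Step 2: dP = 32 * 0.001 * 44476e-6 * 0.224 / (147e-6)^2
Step 3: dP = 14753.30 Pa
Step 4: Convert to kPa: dP = 14.75 kPa


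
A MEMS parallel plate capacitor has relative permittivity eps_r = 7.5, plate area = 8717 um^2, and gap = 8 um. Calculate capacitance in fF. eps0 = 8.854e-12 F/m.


Step 1: Convert area to m^2: A = 8717e-12 m^2
Step 2: Convert gap to m: d = 8e-6 m
Step 3: C = eps0 * eps_r * A / d
C = 8.854e-12 * 7.5 * 8717e-12 / 8e-6
Step 4: Convert to fF (multiply by 1e15).
C = 72.36 fF


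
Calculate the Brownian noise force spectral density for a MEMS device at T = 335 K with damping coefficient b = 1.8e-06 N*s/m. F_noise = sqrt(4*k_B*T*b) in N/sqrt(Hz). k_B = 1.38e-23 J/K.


Step 1: Compute 4 * k_B * T * b
= 4 * 1.38e-23 * 335 * 1.8e-06
= 3.3286e-26 N^2/Hz
Step 2: F_noise = sqrt(3.3286e-26)
F_noise = 1.82e-13 N/sqrt(Hz)


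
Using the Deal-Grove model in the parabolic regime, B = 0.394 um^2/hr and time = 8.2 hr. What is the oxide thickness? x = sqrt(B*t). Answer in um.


Step 1: Compute B*t = 0.394 * 8.2 = 3.2308
Step 2: x = sqrt(3.2308)
x = 1.797 um


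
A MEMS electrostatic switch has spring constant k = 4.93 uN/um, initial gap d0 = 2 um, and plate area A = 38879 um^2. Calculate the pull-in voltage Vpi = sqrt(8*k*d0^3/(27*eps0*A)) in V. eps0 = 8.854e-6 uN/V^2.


Step 1: Compute numerator: 8 * k * d0^3 = 8 * 4.93 * 2^3 = 315.52
Step 2: Compute denominator: 27 * eps0 * A = 27 * 8.854e-6 * 38879 = 9.294336
Step 3: Vpi = sqrt(315.52 / 9.294336)
Vpi = 5.83 V


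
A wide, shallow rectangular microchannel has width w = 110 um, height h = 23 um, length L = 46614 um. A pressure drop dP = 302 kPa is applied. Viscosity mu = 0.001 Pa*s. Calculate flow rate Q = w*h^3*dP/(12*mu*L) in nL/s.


Step 1: Convert all dimensions to SI (meters).
w = 110e-6 m, h = 23e-6 m, L = 46614e-6 m, dP = 302e3 Pa
Step 2: Q = w * h^3 * dP / (12 * mu * L)
Q = 110e-6 * (23e-6)^3 * 302e3 / (12 * 0.001 * 46614e-6) = 7.225793e-10 m^3/s
Step 3: Convert Q from m^3/s to nL/s (1 m^3 = 1e12 nL, so multiply by 1e12).
Q = 722.579 nL/s


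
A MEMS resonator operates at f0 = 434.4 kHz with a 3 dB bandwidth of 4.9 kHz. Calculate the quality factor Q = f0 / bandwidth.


Step 1: Q = f0 / bandwidth
Step 2: Q = 434.4 / 4.9
Q = 88.7


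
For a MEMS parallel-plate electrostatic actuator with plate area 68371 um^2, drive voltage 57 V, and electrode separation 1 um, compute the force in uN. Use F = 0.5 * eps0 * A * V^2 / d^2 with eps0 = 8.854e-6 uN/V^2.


Step 1: Identify parameters.
eps0 = 8.854e-6 uN/V^2, A = 68371 um^2, V = 57 V, d = 1 um
Step 2: Compute V^2 = 57^2 = 3249
Step 3: Compute d^2 = 1^2 = 1
Step 4: F = 0.5 * 8.854e-6 * 68371 * 3249 / 1
F = 983.402 uN


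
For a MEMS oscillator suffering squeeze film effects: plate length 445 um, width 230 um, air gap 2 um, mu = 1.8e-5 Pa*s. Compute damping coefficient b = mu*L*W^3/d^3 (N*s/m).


Step 1: Convert to SI.
L = 445e-6 m, W = 230e-6 m, d = 2e-6 m
Step 2: W^3 = (230e-6)^3 = 1.22e-11 m^3
Step 3: d^3 = (2e-6)^3 = 8.00e-18 m^3
Step 4: b = 1.8e-5 * 445e-6 * 1.22e-11 / 8.00e-18
b = 1.22e-02 N*s/m


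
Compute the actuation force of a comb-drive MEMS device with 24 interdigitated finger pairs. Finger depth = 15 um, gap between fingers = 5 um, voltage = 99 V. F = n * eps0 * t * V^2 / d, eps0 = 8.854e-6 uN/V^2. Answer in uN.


Step 1: Parameters: n=24, eps0=8.854e-6 uN/V^2, t=15 um, V=99 V, d=5 um
Step 2: V^2 = 9801
Step 3: F = 24 * 8.854e-6 * 15 * 9801 / 5
F = 6.248 uN


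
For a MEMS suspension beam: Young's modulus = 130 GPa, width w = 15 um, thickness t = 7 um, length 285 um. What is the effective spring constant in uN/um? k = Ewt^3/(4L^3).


Step 1: Convert E to consistent units (1 GPa = 1000 uN/um^2).
E = 130 GPa = 130000 uN/um^2
Step 2: Compute t^3 = 7^3 = 343
Step 3: Compute L^3 = 285^3 = 23149125
Step 4: k = 130000 * 15 * 343 / (4 * 23149125)
k = 7.2233 uN/um


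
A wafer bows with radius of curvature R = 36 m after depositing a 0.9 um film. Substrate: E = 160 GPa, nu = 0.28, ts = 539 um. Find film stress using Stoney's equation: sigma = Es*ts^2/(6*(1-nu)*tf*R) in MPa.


Step 1: Compute numerator: Es * ts^2 = 160 * 539^2 = 46483360 (GPa*um^2)
Step 2: Compute denominator (R in um): 6*(1-nu)*tf*R = 6*0.72*0.9*36e6 = 139968000.0 (um^2)
Step 3: sigma (GPa) = 46483360 / 139968000.0 = 3.321e-01 GPa
Step 4: Convert to MPa (x1000): sigma = 332.1 MPa


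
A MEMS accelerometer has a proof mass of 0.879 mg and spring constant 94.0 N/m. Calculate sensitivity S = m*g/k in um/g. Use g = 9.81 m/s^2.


Step 1: Convert mass: m = 0.879 mg = 8.79e-07 kg
Step 2: S = m * g / k = 8.79e-07 * 9.81 / 94.0
Step 3: S = 9.17e-08 m/g
Step 4: Convert to um/g: S = 0.092 um/g


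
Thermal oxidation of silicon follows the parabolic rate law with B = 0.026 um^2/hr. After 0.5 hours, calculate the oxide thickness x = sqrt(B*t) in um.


Step 1: Compute B*t = 0.026 * 0.5 = 0.013
Step 2: x = sqrt(0.013)
x = 0.114 um


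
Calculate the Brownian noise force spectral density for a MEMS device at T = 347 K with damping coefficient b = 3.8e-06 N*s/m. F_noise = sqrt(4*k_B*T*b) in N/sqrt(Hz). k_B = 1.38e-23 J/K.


Step 1: Compute 4 * k_B * T * b
= 4 * 1.38e-23 * 347 * 3.8e-06
= 7.2787e-26 N^2/Hz
Step 2: F_noise = sqrt(7.2787e-26)
F_noise = 2.70e-13 N/sqrt(Hz)


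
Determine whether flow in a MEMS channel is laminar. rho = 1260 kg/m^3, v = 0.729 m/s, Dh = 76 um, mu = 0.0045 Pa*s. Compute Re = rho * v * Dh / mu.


Step 1: Convert Dh to meters: Dh = 76e-6 m
Step 2: Re = rho * v * Dh / mu
Re = 1260 * 0.729 * 76e-6 / 0.0045
Re = 15.513
Since Re = 15.513 is below ~2300, the flow is laminar.


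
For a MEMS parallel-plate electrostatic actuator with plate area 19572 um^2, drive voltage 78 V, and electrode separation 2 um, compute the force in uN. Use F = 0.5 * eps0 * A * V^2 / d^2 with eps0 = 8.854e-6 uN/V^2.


Step 1: Identify parameters.
eps0 = 8.854e-6 uN/V^2, A = 19572 um^2, V = 78 V, d = 2 um
Step 2: Compute V^2 = 78^2 = 6084
Step 3: Compute d^2 = 2^2 = 4
Step 4: F = 0.5 * 8.854e-6 * 19572 * 6084 / 4
F = 131.787 uN


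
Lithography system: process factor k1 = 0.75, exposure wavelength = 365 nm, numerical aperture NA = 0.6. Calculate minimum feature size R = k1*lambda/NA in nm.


Step 1: Identify values: k1 = 0.75, lambda = 365 nm, NA = 0.6
Step 2: R = k1 * lambda / NA
R = 0.75 * 365 / 0.6
R = 456.3 nm


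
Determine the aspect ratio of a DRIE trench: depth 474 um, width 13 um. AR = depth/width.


Step 1: AR = depth / width
Step 2: AR = 474 / 13
AR = 36.5


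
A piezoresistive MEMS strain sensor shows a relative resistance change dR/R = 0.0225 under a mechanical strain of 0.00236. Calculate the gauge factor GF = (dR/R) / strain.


Step 1: Identify values.
dR/R = 0.0225, strain = 0.00236
Step 2: GF = (dR/R) / strain = 0.0225 / 0.00236
GF = 9.5


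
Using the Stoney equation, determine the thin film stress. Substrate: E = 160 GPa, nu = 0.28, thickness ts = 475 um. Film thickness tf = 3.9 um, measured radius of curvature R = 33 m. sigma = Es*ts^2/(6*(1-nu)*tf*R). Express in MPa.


Step 1: Compute numerator: Es * ts^2 = 160 * 475^2 = 36100000 (GPa*um^2)
Step 2: Compute denominator (R in um): 6*(1-nu)*tf*R = 6*0.72*3.9*33e6 = 555984000.0 (um^2)
Step 3: sigma (GPa) = 36100000 / 555984000.0 = 6.493e-02 GPa
Step 4: Convert to MPa (x1000): sigma = 64.9 MPa


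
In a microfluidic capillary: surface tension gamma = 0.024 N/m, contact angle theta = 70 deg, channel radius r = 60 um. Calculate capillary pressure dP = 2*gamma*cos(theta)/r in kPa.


Step 1: cos(70 deg) = 0.342
Step 2: Convert r to m: r = 60e-6 m
Step 3: dP = 2 * 0.024 * 0.342 / 60e-6 = 273.6 Pa
Step 4: Convert Pa to kPa (divide by 1000).
dP = 0.27 kPa


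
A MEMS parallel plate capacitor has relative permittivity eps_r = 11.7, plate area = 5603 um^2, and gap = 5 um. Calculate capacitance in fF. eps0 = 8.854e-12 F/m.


Step 1: Convert area to m^2: A = 5603e-12 m^2
Step 2: Convert gap to m: d = 5e-6 m
Step 3: C = eps0 * eps_r * A / d
C = 8.854e-12 * 11.7 * 5603e-12 / 5e-6
Step 4: Convert to fF (multiply by 1e15).
C = 116.08 fF


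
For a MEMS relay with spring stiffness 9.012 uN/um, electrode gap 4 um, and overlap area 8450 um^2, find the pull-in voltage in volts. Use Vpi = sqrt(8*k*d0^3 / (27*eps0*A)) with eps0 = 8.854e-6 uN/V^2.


Step 1: Compute numerator: 8 * k * d0^3 = 8 * 9.012 * 4^3 = 4614.144
Step 2: Compute denominator: 27 * eps0 * A = 27 * 8.854e-6 * 8450 = 2.02004
Step 3: Vpi = sqrt(4614.144 / 2.02004)
Vpi = 47.79 V


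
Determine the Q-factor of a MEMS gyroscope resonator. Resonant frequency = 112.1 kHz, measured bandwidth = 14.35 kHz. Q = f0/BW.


Step 1: Q = f0 / bandwidth
Step 2: Q = 112.1 / 14.35
Q = 7.8


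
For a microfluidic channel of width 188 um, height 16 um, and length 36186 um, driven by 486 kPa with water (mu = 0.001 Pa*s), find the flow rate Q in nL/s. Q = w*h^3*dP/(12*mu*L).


Step 1: Convert all dimensions to SI (meters).
w = 188e-6 m, h = 16e-6 m, L = 36186e-6 m, dP = 486e3 Pa
Step 2: Q = w * h^3 * dP / (12 * mu * L)
Q = 188e-6 * (16e-6)^3 * 486e3 / (12 * 0.001 * 36186e-6) = 8.618511e-10 m^3/s
Step 3: Convert Q from m^3/s to nL/s (1 m^3 = 1e12 nL, so multiply by 1e12).
Q = 861.851 nL/s


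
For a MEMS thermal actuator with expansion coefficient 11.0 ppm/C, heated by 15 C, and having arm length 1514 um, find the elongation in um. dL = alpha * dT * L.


Step 1: Convert CTE: alpha = 11.0 ppm/C = 11.0e-6 /C
Step 2: dL = 11.0e-6 * 15 * 1514
dL = 0.2498 um


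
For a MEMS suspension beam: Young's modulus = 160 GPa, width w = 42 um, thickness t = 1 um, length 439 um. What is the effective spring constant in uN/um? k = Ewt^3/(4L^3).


Step 1: Convert E to consistent units (1 GPa = 1000 uN/um^2).
E = 160 GPa = 160000 uN/um^2
Step 2: Compute t^3 = 1^3 = 1
Step 3: Compute L^3 = 439^3 = 84604519
Step 4: k = 160000 * 42 * 1 / (4 * 84604519)
k = 0.0199 uN/um


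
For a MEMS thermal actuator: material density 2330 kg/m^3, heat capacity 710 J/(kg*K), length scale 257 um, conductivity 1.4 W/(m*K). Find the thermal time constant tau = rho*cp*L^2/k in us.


Step 1: Convert L to m: L = 257e-6 m
Step 2: L^2 = (257e-6)^2 = 6.6049e-08 m^2
Step 3: tau = 2330 * 710 * 6.6049e-08 / 1.4 = 7.804632907e-02 s
Step 4: Convert to microseconds (multiply by 1e6).
tau = 78046.329 us


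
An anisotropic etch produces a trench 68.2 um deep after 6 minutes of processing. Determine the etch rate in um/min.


Step 1: Etch rate = depth / time
Step 2: rate = 68.2 / 6
rate = 11.367 um/min


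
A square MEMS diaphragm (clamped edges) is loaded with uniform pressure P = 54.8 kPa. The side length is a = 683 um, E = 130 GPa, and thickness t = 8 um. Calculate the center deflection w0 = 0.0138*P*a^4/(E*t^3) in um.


Step 1: Convert pressure to compatible units (E is in GPa, so P in GPa).
P = 54.8 kPa = 54.8e-6 GPa
Step 2: Compute numerator: 0.0138 * P * a^4.
a^4 = 683^4 = 217611987121
numerator = 0.0138 * 54.8e-6 * 217611987121 = 1.645669e+05
Step 3: Compute denominator: E * t^3 = 130 * 8^3 = 66560
Step 4: w0 = numerator / denominator = 1.645669e+05 / 66560 = 2.4725 um


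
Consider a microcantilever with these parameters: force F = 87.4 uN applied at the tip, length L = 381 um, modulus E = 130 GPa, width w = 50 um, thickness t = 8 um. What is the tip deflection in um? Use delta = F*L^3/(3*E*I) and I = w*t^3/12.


Step 1: Calculate the second moment of area.
I = w * t^3 / 12 = 50 * 8^3 / 12 = 2133.3333 um^4
Step 2: Convert E to consistent units (1 GPa = 1000 uN/um^2).
E = 130 GPa = 130000 uN/um^2
Step 3: Calculate tip deflection.
delta = F * L^3 / (3 * E * I)
delta = 87.4 * 381^3 / (3 * 130000 * 2133.3333)
delta = 5.8098 um


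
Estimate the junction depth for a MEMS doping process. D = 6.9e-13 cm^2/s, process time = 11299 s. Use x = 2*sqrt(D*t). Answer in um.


Step 1: Compute D*t = 6.9e-13 * 11299 = 7.79631e-09 cm^2
Step 2: sqrt(D*t) = 8.82967e-05 cm
Step 3: x = 2 * 8.82967e-05 cm = 1.765934e-04 cm
Step 4: Convert to um (1 cm = 1e4 um): x = 1.766 um


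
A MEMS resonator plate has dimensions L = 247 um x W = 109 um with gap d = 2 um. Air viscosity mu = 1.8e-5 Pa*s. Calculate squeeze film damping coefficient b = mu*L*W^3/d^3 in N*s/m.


Step 1: Convert to SI.
L = 247e-6 m, W = 109e-6 m, d = 2e-6 m
Step 2: W^3 = (109e-6)^3 = 1.30e-12 m^3
Step 3: d^3 = (2e-6)^3 = 8.00e-18 m^3
Step 4: b = 1.8e-5 * 247e-6 * 1.30e-12 / 8.00e-18
b = 7.20e-04 N*s/m


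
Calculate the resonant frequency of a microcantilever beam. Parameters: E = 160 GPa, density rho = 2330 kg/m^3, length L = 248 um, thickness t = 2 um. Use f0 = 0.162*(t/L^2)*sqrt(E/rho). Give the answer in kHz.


Step 1: Convert units to SI.
t_SI = 2e-6 m, L_SI = 248e-6 m
Step 2: Calculate sqrt(E/rho).
sqrt(160e9 / 2330) = 8286.71 m/s
Step 3: Compute f0.
f0 = 0.162 * 2e-6 / (248e-6)^2 * 8286.71 = 43654.0 Hz = 43.65 kHz


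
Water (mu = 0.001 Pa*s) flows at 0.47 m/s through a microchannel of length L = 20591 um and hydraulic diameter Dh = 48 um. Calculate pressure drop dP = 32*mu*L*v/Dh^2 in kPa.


Step 1: Convert to SI: L = 20591e-6 m, Dh = 48e-6 m
Step 2: dP = 32 * 0.001 * 20591e-6 * 0.47 / (48e-6)^2
Step 3: dP = 134413.47 Pa
Step 4: Convert to kPa: dP = 134.41 kPa


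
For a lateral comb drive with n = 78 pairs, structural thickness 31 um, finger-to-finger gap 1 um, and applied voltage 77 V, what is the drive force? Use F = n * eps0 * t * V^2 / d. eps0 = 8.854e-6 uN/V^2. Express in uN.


Step 1: Parameters: n=78, eps0=8.854e-6 uN/V^2, t=31 um, V=77 V, d=1 um
Step 2: V^2 = 5929
Step 3: F = 78 * 8.854e-6 * 31 * 5929 / 1
F = 126.934 uN


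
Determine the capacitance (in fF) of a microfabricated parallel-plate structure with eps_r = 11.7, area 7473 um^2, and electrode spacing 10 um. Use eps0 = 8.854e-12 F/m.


Step 1: Convert area to m^2: A = 7473e-12 m^2
Step 2: Convert gap to m: d = 10e-6 m
Step 3: C = eps0 * eps_r * A / d
C = 8.854e-12 * 11.7 * 7473e-12 / 10e-6
Step 4: Convert to fF (multiply by 1e15).
C = 77.41 fF


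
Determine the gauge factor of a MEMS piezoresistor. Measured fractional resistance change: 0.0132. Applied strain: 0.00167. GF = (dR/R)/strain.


Step 1: Identify values.
dR/R = 0.0132, strain = 0.00167
Step 2: GF = (dR/R) / strain = 0.0132 / 0.00167
GF = 7.9


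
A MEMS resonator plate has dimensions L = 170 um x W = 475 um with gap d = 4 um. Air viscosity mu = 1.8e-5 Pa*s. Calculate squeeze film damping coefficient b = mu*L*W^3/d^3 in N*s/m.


Step 1: Convert to SI.
L = 170e-6 m, W = 475e-6 m, d = 4e-6 m
Step 2: W^3 = (475e-6)^3 = 1.07e-10 m^3
Step 3: d^3 = (4e-6)^3 = 6.40e-17 m^3
Step 4: b = 1.8e-5 * 170e-6 * 1.07e-10 / 6.40e-17
b = 5.12e-03 N*s/m


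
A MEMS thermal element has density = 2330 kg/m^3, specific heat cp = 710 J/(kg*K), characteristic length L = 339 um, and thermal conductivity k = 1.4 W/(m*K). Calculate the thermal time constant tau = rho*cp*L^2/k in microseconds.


Step 1: Convert L to m: L = 339e-6 m
Step 2: L^2 = (339e-6)^2 = 1.14921e-07 m^2
Step 3: tau = 2330 * 710 * 1.14921e-07 / 1.4 = 1.3579557879e-01 s
Step 4: Convert to microseconds (multiply by 1e6).
tau = 135795.579 us


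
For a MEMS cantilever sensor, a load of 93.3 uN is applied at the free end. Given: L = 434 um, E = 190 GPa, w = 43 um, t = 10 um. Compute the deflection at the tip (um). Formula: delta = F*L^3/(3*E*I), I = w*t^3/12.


Step 1: Calculate the second moment of area.
I = w * t^3 / 12 = 43 * 10^3 / 12 = 3583.3333 um^4
Step 2: Convert E to consistent units (1 GPa = 1000 uN/um^2).
E = 190 GPa = 190000 uN/um^2
Step 3: Calculate tip deflection.
delta = F * L^3 / (3 * E * I)
delta = 93.3 * 434^3 / (3 * 190000 * 3583.3333)
delta = 3.7341 um


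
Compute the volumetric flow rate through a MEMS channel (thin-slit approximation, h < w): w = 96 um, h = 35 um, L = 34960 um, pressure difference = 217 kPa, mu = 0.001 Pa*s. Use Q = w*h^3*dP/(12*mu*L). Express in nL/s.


Step 1: Convert all dimensions to SI (meters).
w = 96e-6 m, h = 35e-6 m, L = 34960e-6 m, dP = 217e3 Pa
Step 2: Q = w * h^3 * dP / (12 * mu * L)
Q = 96e-6 * (35e-6)^3 * 217e3 / (12 * 0.001 * 34960e-6) = 2.12903318e-09 m^3/s
Step 3: Convert Q from m^3/s to nL/s (1 m^3 = 1e12 nL, so multiply by 1e12).
Q = 2129.033 nL/s


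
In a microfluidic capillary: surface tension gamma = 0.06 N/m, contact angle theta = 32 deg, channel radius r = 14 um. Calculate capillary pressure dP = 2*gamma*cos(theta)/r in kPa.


Step 1: cos(32 deg) = 0.848
Step 2: Convert r to m: r = 14e-6 m
Step 3: dP = 2 * 0.06 * 0.848 / 14e-6 = 7268.6 Pa
Step 4: Convert Pa to kPa (divide by 1000).
dP = 7.27 kPa


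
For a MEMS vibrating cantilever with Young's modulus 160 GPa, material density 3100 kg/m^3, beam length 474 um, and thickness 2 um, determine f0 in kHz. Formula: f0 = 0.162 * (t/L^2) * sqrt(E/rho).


Step 1: Convert units to SI.
t_SI = 2e-6 m, L_SI = 474e-6 m
Step 2: Calculate sqrt(E/rho).
sqrt(160e9 / 3100) = 7184.21 m/s
Step 3: Compute f0.
f0 = 0.162 * 2e-6 / (474e-6)^2 * 7184.21 = 10360.2 Hz = 10.36 kHz


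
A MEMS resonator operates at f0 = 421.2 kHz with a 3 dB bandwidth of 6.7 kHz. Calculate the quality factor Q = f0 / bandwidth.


Step 1: Q = f0 / bandwidth
Step 2: Q = 421.2 / 6.7
Q = 62.9


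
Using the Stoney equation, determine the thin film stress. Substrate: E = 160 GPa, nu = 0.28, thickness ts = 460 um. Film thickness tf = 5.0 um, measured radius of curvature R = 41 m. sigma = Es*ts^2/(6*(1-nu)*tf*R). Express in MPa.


Step 1: Compute numerator: Es * ts^2 = 160 * 460^2 = 33856000 (GPa*um^2)
Step 2: Compute denominator (R in um): 6*(1-nu)*tf*R = 6*0.72*5.0*41e6 = 885600000.0 (um^2)
Step 3: sigma (GPa) = 33856000 / 885600000.0 = 3.8229e-02 GPa
Step 4: Convert to MPa (x1000): sigma = 38.2 MPa


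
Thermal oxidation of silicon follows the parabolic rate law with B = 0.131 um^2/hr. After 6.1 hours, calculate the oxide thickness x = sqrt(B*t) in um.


Step 1: Compute B*t = 0.131 * 6.1 = 0.7991
Step 2: x = sqrt(0.7991)
x = 0.894 um


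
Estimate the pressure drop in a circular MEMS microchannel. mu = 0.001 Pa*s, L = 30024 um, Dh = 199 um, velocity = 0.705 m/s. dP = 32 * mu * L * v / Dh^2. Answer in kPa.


Step 1: Convert to SI: L = 30024e-6 m, Dh = 199e-6 m
Step 2: dP = 32 * 0.001 * 30024e-6 * 0.705 / (199e-6)^2
Step 3: dP = 17104.15 Pa
Step 4: Convert to kPa: dP = 17.1 kPa


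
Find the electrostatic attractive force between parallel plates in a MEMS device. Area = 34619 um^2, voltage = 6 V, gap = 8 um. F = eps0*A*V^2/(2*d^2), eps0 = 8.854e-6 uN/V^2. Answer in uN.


Step 1: Identify parameters.
eps0 = 8.854e-6 uN/V^2, A = 34619 um^2, V = 6 V, d = 8 um
Step 2: Compute V^2 = 6^2 = 36
Step 3: Compute d^2 = 8^2 = 64
Step 4: F = 0.5 * 8.854e-6 * 34619 * 36 / 64
F = 0.086 uN


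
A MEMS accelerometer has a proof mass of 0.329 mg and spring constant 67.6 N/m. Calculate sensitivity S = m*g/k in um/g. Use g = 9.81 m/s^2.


Step 1: Convert mass: m = 0.329 mg = 3.29e-07 kg
Step 2: S = m * g / k = 3.29e-07 * 9.81 / 67.6
Step 3: S = 4.77e-08 m/g
Step 4: Convert to um/g: S = 0.048 um/g


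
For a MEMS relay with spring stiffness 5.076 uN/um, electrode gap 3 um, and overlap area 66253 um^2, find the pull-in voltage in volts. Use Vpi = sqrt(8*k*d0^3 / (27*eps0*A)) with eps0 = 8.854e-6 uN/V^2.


Step 1: Compute numerator: 8 * k * d0^3 = 8 * 5.076 * 3^3 = 1096.416
Step 2: Compute denominator: 27 * eps0 * A = 27 * 8.854e-6 * 66253 = 15.83831
Step 3: Vpi = sqrt(1096.416 / 15.83831)
Vpi = 8.32 V


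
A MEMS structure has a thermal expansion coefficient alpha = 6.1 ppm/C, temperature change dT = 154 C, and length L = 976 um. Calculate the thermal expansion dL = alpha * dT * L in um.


Step 1: Convert CTE: alpha = 6.1 ppm/C = 6.1e-6 /C
Step 2: dL = 6.1e-6 * 154 * 976
dL = 0.9169 um


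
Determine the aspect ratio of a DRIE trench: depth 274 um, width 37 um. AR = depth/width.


Step 1: AR = depth / width
Step 2: AR = 274 / 37
AR = 7.4


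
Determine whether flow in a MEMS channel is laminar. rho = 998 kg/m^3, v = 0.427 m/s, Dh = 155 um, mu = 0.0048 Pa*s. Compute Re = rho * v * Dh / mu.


Step 1: Convert Dh to meters: Dh = 155e-6 m
Step 2: Re = rho * v * Dh / mu
Re = 998 * 0.427 * 155e-6 / 0.0048
Re = 13.761
Since Re = 13.761 is below ~2300, the flow is laminar.


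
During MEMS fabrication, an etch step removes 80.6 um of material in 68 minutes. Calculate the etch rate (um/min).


Step 1: Etch rate = depth / time
Step 2: rate = 80.6 / 68
rate = 1.185 um/min


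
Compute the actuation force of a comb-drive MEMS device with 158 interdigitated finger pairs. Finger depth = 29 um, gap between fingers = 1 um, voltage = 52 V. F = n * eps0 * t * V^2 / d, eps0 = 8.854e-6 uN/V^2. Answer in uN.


Step 1: Parameters: n=158, eps0=8.854e-6 uN/V^2, t=29 um, V=52 V, d=1 um
Step 2: V^2 = 2704
Step 3: F = 158 * 8.854e-6 * 29 * 2704 / 1
F = 109.699 uN


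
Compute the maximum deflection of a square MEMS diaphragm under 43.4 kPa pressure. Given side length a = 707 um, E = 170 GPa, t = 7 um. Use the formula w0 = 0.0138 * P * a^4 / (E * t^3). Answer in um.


Step 1: Convert pressure to compatible units (E is in GPa, so P in GPa).
P = 43.4 kPa = 43.4e-6 GPa
Step 2: Compute numerator: 0.0138 * P * a^4.
a^4 = 707^4 = 249849022801
numerator = 0.0138 * 43.4e-6 * 249849022801 = 1.496396e+05
Step 3: Compute denominator: E * t^3 = 170 * 7^3 = 58310
Step 4: w0 = numerator / denominator = 1.496396e+05 / 58310 = 2.5663 um


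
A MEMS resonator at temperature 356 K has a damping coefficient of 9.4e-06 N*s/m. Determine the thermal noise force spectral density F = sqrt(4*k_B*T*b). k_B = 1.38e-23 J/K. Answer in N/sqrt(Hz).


Step 1: Compute 4 * k_B * T * b
= 4 * 1.38e-23 * 356 * 9.4e-06
= 1.8472e-25 N^2/Hz
Step 2: F_noise = sqrt(1.8472e-25)
F_noise = 4.30e-13 N/sqrt(Hz)


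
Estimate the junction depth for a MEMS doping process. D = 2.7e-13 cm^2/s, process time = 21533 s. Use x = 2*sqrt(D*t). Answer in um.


Step 1: Compute D*t = 2.7e-13 * 21533 = 5.81391e-09 cm^2
Step 2: sqrt(D*t) = 7.6249e-05 cm
Step 3: x = 2 * 7.6249e-05 cm = 1.52498e-04 cm
Step 4: Convert to um (1 cm = 1e4 um): x = 1.525 um


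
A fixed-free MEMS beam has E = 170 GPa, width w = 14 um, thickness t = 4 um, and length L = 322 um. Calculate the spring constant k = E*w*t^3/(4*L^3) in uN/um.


Step 1: Convert E to consistent units (1 GPa = 1000 uN/um^2).
E = 170 GPa = 170000 uN/um^2
Step 2: Compute t^3 = 4^3 = 64
Step 3: Compute L^3 = 322^3 = 33386248
Step 4: k = 170000 * 14 * 64 / (4 * 33386248)
k = 1.1406 uN/um


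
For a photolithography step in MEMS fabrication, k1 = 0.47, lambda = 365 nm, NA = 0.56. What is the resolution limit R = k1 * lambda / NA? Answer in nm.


Step 1: Identify values: k1 = 0.47, lambda = 365 nm, NA = 0.56
Step 2: R = k1 * lambda / NA
R = 0.47 * 365 / 0.56
R = 306.3 nm


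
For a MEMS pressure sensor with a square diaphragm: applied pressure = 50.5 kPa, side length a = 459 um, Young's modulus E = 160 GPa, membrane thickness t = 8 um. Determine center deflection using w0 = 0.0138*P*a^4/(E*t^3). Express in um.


Step 1: Convert pressure to compatible units (E is in GPa, so P in GPa).
P = 50.5 kPa = 50.5e-6 GPa
Step 2: Compute numerator: 0.0138 * P * a^4.
a^4 = 459^4 = 44386483761
numerator = 0.0138 * 50.5e-6 * 44386483761 = 3.09329e+04
Step 3: Compute denominator: E * t^3 = 160 * 8^3 = 81920
Step 4: w0 = numerator / denominator = 3.09329e+04 / 81920 = 0.3776 um


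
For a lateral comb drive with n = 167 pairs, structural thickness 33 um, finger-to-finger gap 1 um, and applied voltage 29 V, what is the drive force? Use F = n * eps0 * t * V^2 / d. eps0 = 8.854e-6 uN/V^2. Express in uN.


Step 1: Parameters: n=167, eps0=8.854e-6 uN/V^2, t=33 um, V=29 V, d=1 um
Step 2: V^2 = 841
Step 3: F = 167 * 8.854e-6 * 33 * 841 / 1
F = 41.036 uN


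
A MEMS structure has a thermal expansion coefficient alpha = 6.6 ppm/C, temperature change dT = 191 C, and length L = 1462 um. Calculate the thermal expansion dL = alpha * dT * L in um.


Step 1: Convert CTE: alpha = 6.6 ppm/C = 6.6e-6 /C
Step 2: dL = 6.6e-6 * 191 * 1462
dL = 1.843 um


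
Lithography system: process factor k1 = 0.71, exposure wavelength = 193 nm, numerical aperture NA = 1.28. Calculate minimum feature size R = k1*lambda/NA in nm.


Step 1: Identify values: k1 = 0.71, lambda = 193 nm, NA = 1.28
Step 2: R = k1 * lambda / NA
R = 0.71 * 193 / 1.28
R = 107.1 nm


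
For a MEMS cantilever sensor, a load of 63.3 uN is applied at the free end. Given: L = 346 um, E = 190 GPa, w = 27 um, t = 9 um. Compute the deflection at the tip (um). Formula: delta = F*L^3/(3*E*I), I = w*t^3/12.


Step 1: Calculate the second moment of area.
I = w * t^3 / 12 = 27 * 9^3 / 12 = 1640.25 um^4
Step 2: Convert E to consistent units (1 GPa = 1000 uN/um^2).
E = 190 GPa = 190000 uN/um^2
Step 3: Calculate tip deflection.
delta = F * L^3 / (3 * E * I)
delta = 63.3 * 346^3 / (3 * 190000 * 1640.25)
delta = 2.8044 um


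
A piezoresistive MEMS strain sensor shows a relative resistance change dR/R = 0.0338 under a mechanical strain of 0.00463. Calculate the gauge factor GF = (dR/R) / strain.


Step 1: Identify values.
dR/R = 0.0338, strain = 0.00463
Step 2: GF = (dR/R) / strain = 0.0338 / 0.00463
GF = 7.3


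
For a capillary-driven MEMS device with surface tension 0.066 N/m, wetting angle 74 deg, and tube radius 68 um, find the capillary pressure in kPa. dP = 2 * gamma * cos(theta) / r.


Step 1: cos(74 deg) = 0.2756
Step 2: Convert r to m: r = 68e-6 m
Step 3: dP = 2 * 0.066 * 0.2756 / 68e-6 = 535.0 Pa
Step 4: Convert Pa to kPa (divide by 1000).
dP = 0.54 kPa


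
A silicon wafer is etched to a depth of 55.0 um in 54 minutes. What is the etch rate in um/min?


Step 1: Etch rate = depth / time
Step 2: rate = 55.0 / 54
rate = 1.019 um/min


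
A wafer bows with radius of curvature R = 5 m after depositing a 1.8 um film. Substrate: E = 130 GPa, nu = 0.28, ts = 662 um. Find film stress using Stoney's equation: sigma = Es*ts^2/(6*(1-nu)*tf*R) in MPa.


Step 1: Compute numerator: Es * ts^2 = 130 * 662^2 = 56971720 (GPa*um^2)
Step 2: Compute denominator (R in um): 6*(1-nu)*tf*R = 6*0.72*1.8*5e6 = 38880000.0 (um^2)
Step 3: sigma (GPa) = 56971720 / 38880000.0 = 1.465322e+00 GPa
Step 4: Convert to MPa (x1000): sigma = 1465.3 MPa


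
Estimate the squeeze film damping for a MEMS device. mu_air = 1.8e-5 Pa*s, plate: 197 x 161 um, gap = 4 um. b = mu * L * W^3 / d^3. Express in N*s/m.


Step 1: Convert to SI.
L = 197e-6 m, W = 161e-6 m, d = 4e-6 m
Step 2: W^3 = (161e-6)^3 = 4.17e-12 m^3
Step 3: d^3 = (4e-6)^3 = 6.40e-17 m^3
Step 4: b = 1.8e-5 * 197e-6 * 4.17e-12 / 6.40e-17
b = 2.31e-04 N*s/m


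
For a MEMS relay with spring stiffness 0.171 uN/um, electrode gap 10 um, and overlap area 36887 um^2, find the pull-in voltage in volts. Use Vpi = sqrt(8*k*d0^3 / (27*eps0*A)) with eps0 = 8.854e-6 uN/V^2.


Step 1: Compute numerator: 8 * k * d0^3 = 8 * 0.171 * 10^3 = 1368.0
Step 2: Compute denominator: 27 * eps0 * A = 27 * 8.854e-6 * 36887 = 8.818132
Step 3: Vpi = sqrt(1368.0 / 8.818132)
Vpi = 12.46 V


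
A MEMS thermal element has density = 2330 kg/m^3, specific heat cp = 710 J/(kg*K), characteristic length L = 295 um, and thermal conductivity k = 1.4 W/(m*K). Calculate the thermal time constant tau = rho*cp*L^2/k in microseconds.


Step 1: Convert L to m: L = 295e-6 m
Step 2: L^2 = (295e-6)^2 = 8.7025e-08 m^2
Step 3: tau = 2330 * 710 * 8.7025e-08 / 1.4 = 1.028324696e-01 s
Step 4: Convert to microseconds (multiply by 1e6).
tau = 102832.47 us


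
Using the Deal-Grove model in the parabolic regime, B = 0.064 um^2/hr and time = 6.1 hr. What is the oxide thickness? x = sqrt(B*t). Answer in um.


Step 1: Compute B*t = 0.064 * 6.1 = 0.3904
Step 2: x = sqrt(0.3904)
x = 0.625 um


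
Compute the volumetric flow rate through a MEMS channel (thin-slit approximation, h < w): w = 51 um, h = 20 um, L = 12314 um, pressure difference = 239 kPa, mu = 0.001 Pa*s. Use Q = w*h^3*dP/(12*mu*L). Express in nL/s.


Step 1: Convert all dimensions to SI (meters).
w = 51e-6 m, h = 20e-6 m, L = 12314e-6 m, dP = 239e3 Pa
Step 2: Q = w * h^3 * dP / (12 * mu * L)
Q = 51e-6 * (20e-6)^3 * 239e3 / (12 * 0.001 * 12314e-6) = 6.598993e-10 m^3/s
Step 3: Convert Q from m^3/s to nL/s (1 m^3 = 1e12 nL, so multiply by 1e12).
Q = 659.899 nL/s


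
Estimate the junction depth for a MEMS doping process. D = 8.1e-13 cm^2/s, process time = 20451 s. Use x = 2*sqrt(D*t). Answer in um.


Step 1: Compute D*t = 8.1e-13 * 20451 = 1.656531e-08 cm^2
Step 2: sqrt(D*t) = 1.28706e-04 cm
Step 3: x = 2 * 1.28706e-04 cm = 2.57412e-04 cm
Step 4: Convert to um (1 cm = 1e4 um): x = 2.574 um


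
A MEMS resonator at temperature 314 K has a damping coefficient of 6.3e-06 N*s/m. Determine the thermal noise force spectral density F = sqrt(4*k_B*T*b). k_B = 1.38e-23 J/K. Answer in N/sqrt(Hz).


Step 1: Compute 4 * k_B * T * b
= 4 * 1.38e-23 * 314 * 6.3e-06
= 1.0920e-25 N^2/Hz
Step 2: F_noise = sqrt(1.0920e-25)
F_noise = 3.30e-13 N/sqrt(Hz)


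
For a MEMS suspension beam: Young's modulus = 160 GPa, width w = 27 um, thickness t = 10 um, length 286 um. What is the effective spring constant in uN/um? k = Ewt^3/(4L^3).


Step 1: Convert E to consistent units (1 GPa = 1000 uN/um^2).
E = 160 GPa = 160000 uN/um^2
Step 2: Compute t^3 = 10^3 = 1000
Step 3: Compute L^3 = 286^3 = 23393656
Step 4: k = 160000 * 27 * 1000 / (4 * 23393656)
k = 46.1664 uN/um


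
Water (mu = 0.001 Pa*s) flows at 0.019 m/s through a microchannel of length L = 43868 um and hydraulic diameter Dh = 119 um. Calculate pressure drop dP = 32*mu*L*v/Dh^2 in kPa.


Step 1: Convert to SI: L = 43868e-6 m, Dh = 119e-6 m
Step 2: dP = 32 * 0.001 * 43868e-6 * 0.019 / (119e-6)^2
Step 3: dP = 1883.46 Pa
Step 4: Convert to kPa: dP = 1.88 kPa


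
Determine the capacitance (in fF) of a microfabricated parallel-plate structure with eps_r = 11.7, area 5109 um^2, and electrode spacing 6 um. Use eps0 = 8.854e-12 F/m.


Step 1: Convert area to m^2: A = 5109e-12 m^2
Step 2: Convert gap to m: d = 6e-6 m
Step 3: C = eps0 * eps_r * A / d
C = 8.854e-12 * 11.7 * 5109e-12 / 6e-6
Step 4: Convert to fF (multiply by 1e15).
C = 88.21 fF


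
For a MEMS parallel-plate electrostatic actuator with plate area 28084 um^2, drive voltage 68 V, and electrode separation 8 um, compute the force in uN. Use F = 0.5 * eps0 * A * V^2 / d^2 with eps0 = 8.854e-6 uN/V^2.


Step 1: Identify parameters.
eps0 = 8.854e-6 uN/V^2, A = 28084 um^2, V = 68 V, d = 8 um
Step 2: Compute V^2 = 68^2 = 4624
Step 3: Compute d^2 = 8^2 = 64
Step 4: F = 0.5 * 8.854e-6 * 28084 * 4624 / 64
F = 8.983 uN


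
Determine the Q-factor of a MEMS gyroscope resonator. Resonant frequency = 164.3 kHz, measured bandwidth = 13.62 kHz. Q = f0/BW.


Step 1: Q = f0 / bandwidth
Step 2: Q = 164.3 / 13.62
Q = 12.1


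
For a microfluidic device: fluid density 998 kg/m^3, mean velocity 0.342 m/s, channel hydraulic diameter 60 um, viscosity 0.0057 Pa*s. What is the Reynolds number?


Step 1: Convert Dh to meters: Dh = 60e-6 m
Step 2: Re = rho * v * Dh / mu
Re = 998 * 0.342 * 60e-6 / 0.0057
Re = 3.593


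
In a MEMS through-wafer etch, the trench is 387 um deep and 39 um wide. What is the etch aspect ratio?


Step 1: AR = depth / width
Step 2: AR = 387 / 39
AR = 9.9


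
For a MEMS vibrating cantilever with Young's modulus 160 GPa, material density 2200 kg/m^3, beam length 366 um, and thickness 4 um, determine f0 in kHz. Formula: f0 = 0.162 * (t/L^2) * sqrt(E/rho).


Step 1: Convert units to SI.
t_SI = 4e-6 m, L_SI = 366e-6 m
Step 2: Calculate sqrt(E/rho).
sqrt(160e9 / 2200) = 8528.03 m/s
Step 3: Compute f0.
f0 = 0.162 * 4e-6 / (366e-6)^2 * 8528.03 = 41253.6 Hz = 41.25 kHz


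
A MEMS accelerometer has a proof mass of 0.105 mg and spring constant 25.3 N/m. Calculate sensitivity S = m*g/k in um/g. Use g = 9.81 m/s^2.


Step 1: Convert mass: m = 0.105 mg = 1.05e-07 kg
Step 2: S = m * g / k = 1.05e-07 * 9.81 / 25.3
Step 3: S = 4.07e-08 m/g
Step 4: Convert to um/g: S = 0.041 um/g


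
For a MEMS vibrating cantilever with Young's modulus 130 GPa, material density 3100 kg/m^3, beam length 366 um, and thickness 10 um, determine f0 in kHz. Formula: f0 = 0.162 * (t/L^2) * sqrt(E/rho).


Step 1: Convert units to SI.
t_SI = 10e-6 m, L_SI = 366e-6 m
Step 2: Calculate sqrt(E/rho).
sqrt(130e9 / 3100) = 6475.76 m/s
Step 3: Compute f0.
f0 = 0.162 * 10e-6 / (366e-6)^2 * 6475.76 = 78314.8 Hz = 78.31 kHz


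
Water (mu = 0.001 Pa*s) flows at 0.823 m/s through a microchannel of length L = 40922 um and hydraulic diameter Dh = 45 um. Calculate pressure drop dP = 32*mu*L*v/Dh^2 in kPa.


Step 1: Convert to SI: L = 40922e-6 m, Dh = 45e-6 m
Step 2: dP = 32 * 0.001 * 40922e-6 * 0.823 / (45e-6)^2
Step 3: dP = 532208.29 Pa
Step 4: Convert to kPa: dP = 532.21 kPa


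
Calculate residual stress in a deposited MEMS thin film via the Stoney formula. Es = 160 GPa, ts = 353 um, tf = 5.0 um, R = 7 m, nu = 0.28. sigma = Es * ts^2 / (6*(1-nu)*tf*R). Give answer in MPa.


Step 1: Compute numerator: Es * ts^2 = 160 * 353^2 = 19937440 (GPa*um^2)
Step 2: Compute denominator (R in um): 6*(1-nu)*tf*R = 6*0.72*5.0*7e6 = 151200000.0 (um^2)
Step 3: sigma (GPa) = 19937440 / 151200000.0 = 1.31861e-01 GPa
Step 4: Convert to MPa (x1000): sigma = 131.9 MPa


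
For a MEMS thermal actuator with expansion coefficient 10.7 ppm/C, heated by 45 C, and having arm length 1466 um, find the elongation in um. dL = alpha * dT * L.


Step 1: Convert CTE: alpha = 10.7 ppm/C = 10.7e-6 /C
Step 2: dL = 10.7e-6 * 45 * 1466
dL = 0.7059 um


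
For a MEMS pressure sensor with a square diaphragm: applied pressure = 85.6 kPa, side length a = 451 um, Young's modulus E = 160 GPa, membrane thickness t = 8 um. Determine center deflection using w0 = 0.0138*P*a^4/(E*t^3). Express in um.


Step 1: Convert pressure to compatible units (E is in GPa, so P in GPa).
P = 85.6 kPa = 85.6e-6 GPa
Step 2: Compute numerator: 0.0138 * P * a^4.
a^4 = 451^4 = 41371966801
numerator = 0.0138 * 85.6e-6 * 41371966801 = 4.88719e+04
Step 3: Compute denominator: E * t^3 = 160 * 8^3 = 81920
Step 4: w0 = numerator / denominator = 4.88719e+04 / 81920 = 0.5966 um


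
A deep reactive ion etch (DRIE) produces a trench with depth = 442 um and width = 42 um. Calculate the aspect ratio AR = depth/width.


Step 1: AR = depth / width
Step 2: AR = 442 / 42
AR = 10.5


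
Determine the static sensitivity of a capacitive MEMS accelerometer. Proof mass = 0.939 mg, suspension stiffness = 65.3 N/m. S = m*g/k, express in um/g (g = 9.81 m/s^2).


Step 1: Convert mass: m = 0.939 mg = 9.39e-07 kg
Step 2: S = m * g / k = 9.39e-07 * 9.81 / 65.3
Step 3: S = 1.41e-07 m/g
Step 4: Convert to um/g: S = 0.141 um/g


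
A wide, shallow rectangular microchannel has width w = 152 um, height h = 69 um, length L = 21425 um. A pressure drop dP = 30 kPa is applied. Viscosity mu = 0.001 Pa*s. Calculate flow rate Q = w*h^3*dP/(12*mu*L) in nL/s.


Step 1: Convert all dimensions to SI (meters).
w = 152e-6 m, h = 69e-6 m, L = 21425e-6 m, dP = 30e3 Pa
Step 2: Q = w * h^3 * dP / (12 * mu * L)
Q = 152e-6 * (69e-6)^3 * 30e3 / (12 * 0.001 * 21425e-6) = 5.82653069e-09 m^3/s
Step 3: Convert Q from m^3/s to nL/s (1 m^3 = 1e12 nL, so multiply by 1e12).
Q = 5826.531 nL/s


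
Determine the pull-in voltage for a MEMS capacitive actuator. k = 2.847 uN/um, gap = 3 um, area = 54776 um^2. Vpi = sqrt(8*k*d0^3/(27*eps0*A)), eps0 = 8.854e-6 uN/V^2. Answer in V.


Step 1: Compute numerator: 8 * k * d0^3 = 8 * 2.847 * 3^3 = 614.952
Step 2: Compute denominator: 27 * eps0 * A = 27 * 8.854e-6 * 54776 = 13.094641
Step 3: Vpi = sqrt(614.952 / 13.094641)
Vpi = 6.85 V


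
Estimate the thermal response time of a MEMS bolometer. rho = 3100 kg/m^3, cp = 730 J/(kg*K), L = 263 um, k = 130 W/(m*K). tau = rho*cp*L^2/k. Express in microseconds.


Step 1: Convert L to m: L = 263e-6 m
Step 2: L^2 = (263e-6)^2 = 6.9169e-08 m^2
Step 3: tau = 3100 * 730 * 6.9169e-08 / 130 = 1.20407267e-03 s
Step 4: Convert to microseconds (multiply by 1e6).
tau = 1204.073 us


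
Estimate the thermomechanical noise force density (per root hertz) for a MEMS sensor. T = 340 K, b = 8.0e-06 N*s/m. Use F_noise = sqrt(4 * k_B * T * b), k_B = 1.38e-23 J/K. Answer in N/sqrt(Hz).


Step 1: Compute 4 * k_B * T * b
= 4 * 1.38e-23 * 340 * 8.0e-06
= 1.5014e-25 N^2/Hz
Step 2: F_noise = sqrt(1.5014e-25)
F_noise = 3.87e-13 N/sqrt(Hz)


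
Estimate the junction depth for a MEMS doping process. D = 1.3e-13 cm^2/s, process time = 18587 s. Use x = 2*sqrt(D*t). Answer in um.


Step 1: Compute D*t = 1.3e-13 * 18587 = 2.41631e-09 cm^2
Step 2: sqrt(D*t) = 4.9156e-05 cm
Step 3: x = 2 * 4.9156e-05 cm = 9.8312e-05 cm
Step 4: Convert to um (1 cm = 1e4 um): x = 0.983 um


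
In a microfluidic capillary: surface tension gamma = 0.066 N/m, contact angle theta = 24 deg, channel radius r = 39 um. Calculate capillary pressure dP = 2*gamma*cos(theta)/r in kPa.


Step 1: cos(24 deg) = 0.9135
Step 2: Convert r to m: r = 39e-6 m
Step 3: dP = 2 * 0.066 * 0.9135 / 39e-6 = 3091.8 Pa
Step 4: Convert Pa to kPa (divide by 1000).
dP = 3.09 kPa


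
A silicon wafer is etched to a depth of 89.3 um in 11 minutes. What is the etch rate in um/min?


Step 1: Etch rate = depth / time
Step 2: rate = 89.3 / 11
rate = 8.118 um/min


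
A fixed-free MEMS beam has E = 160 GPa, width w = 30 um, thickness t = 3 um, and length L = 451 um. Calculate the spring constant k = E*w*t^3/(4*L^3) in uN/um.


Step 1: Convert E to consistent units (1 GPa = 1000 uN/um^2).
E = 160 GPa = 160000 uN/um^2
Step 2: Compute t^3 = 3^3 = 27
Step 3: Compute L^3 = 451^3 = 91733851
Step 4: k = 160000 * 30 * 27 / (4 * 91733851)
k = 0.3532 uN/um


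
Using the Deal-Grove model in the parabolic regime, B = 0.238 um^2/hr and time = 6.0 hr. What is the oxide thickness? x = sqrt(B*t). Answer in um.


Step 1: Compute B*t = 0.238 * 6.0 = 1.428
Step 2: x = sqrt(1.428)
x = 1.195 um


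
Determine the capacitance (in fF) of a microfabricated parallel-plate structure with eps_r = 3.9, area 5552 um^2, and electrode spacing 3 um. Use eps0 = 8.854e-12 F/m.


Step 1: Convert area to m^2: A = 5552e-12 m^2
Step 2: Convert gap to m: d = 3e-6 m
Step 3: C = eps0 * eps_r * A / d
C = 8.854e-12 * 3.9 * 5552e-12 / 3e-6
Step 4: Convert to fF (multiply by 1e15).
C = 63.9 fF


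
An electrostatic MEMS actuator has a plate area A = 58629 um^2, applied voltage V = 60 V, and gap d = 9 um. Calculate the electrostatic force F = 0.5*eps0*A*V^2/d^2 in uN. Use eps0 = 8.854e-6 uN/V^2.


Step 1: Identify parameters.
eps0 = 8.854e-6 uN/V^2, A = 58629 um^2, V = 60 V, d = 9 um
Step 2: Compute V^2 = 60^2 = 3600
Step 3: Compute d^2 = 9^2 = 81
Step 4: F = 0.5 * 8.854e-6 * 58629 * 3600 / 81
F = 11.536 uN
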